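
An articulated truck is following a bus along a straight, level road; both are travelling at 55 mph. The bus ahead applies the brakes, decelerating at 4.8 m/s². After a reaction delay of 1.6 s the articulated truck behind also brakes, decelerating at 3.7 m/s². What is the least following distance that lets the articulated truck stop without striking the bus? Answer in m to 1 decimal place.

55 mph × 0.44704 = 24.5872 m/s.
Leader travels v²/(2a_L) = 604.530 / 9.600 = 62.972 m before stopping.
Follower covers v·t_r = 24.5872 × 1.6 = 39.340 m while reacting, then v²/(2a_F) = 604.530 / 7.400 = 81.693 m while braking, for a total of 39.340 + 81.693 = 121.033 m.
Since a_F ≤ a_L and the follower starts braking later, the follower is never slower than the leader, so the closest approach is when both have stopped.
Minimum gap = 121.033 − 62.972 = 58.061 m.

Minimum gap ≈ 58.1 m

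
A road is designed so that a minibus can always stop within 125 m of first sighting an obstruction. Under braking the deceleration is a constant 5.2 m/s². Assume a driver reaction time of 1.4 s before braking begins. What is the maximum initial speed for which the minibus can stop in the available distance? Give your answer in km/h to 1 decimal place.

Stopping distance: v·t_r + v²/(2a) = 125 with t_r = 1.4 s and a = 5.200 m/s².
So v² + 14.560 v − 1300.00 = 0.
Positive root: v = −a·t_r + √((a·t_r)² + 2a·d) = −7.280 + √(52.998 + 1300.00) = 29.5031 m/s.
29.5031 m/s × 3.6 = 106.211 km/h.

Maximum speed ≈ 106.2 km/h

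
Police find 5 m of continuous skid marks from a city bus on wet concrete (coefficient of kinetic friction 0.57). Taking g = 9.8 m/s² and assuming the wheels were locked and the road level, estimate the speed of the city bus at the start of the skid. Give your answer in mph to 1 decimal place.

Deceleration a = μg = 0.57 × 9.8 = 5.586 m/s².
v = √(2a·d) = √(2 × 5.586 × 5) = √55.860 = 7.4740 m/s.
= 7.4740 ÷ 0.44704 = 16.719 mph.

Initial speed ≈ 16.7 mph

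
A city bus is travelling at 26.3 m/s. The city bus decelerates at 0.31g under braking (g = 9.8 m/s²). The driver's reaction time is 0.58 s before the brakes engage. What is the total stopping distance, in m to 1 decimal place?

a = 0.31 × 9.8 = 3.038 m/s².
Reaction distance = v·t_r = 26.3000 × 0.58 = 15.254 m.
Braking distance = v²/(2a) = 26.3000² / (2 × 3.038) = 691.690 / 6.076 = 113.840 m.
Total = 15.254 + 113.840 = 129.094 m.

Total stopping distance ≈ 129.1 m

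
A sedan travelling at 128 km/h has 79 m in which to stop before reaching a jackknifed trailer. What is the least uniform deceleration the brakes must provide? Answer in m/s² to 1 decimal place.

128 km/h ÷ 3.6 = 35.5556 m/s.
v² = 2a·d ⇒ a = v²/(2d) = 35.5556² / (2 × 79.000) = 1264.201 / 158.000 = 8.0013 m/s².

Required deceleration ≈ 8.0 m/s²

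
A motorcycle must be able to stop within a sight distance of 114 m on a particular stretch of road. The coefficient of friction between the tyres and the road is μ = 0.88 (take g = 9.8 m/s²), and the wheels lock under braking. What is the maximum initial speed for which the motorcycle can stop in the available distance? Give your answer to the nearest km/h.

a = μg = 0.88 × 9.8 = 8.624 m/s².
v²/(2a) = d ⇒ v = √(2 × 8.624 × 114) = √1966.27 = 44.3426 m/s.
44.3426 m/s × 3.6 = 159.633 km/h.

Maximum speed ≈ 160 km/h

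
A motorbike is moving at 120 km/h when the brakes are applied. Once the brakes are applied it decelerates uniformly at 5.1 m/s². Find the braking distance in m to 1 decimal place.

Braking distance ≈ 108.9 m

120 km/h ÷ 3.6 = 33.3333 m/s.
Braking distance = v²/(2a) = 33.3333² / (2 × 5.100) = 1111.109 / 10.200 = 108.932 m.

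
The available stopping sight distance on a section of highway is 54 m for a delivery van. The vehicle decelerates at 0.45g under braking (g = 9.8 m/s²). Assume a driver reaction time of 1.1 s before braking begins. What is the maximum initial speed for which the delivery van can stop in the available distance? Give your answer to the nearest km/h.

Maximum speed ≈ 63 km/h

a = 0.45 × 9.8 = 4.410 m/s².
Stopping distance: v·t_r + v²/(2a) = 54 with t_r = 1.1 s and a = 4.410 m/s².
So v² + 9.702 v − 476.28 = 0.
Positive root: v = −a·t_r + √((a·t_r)² + 2a·d) = −4.851 + √(23.532 + 476.28) = 17.5055 m/s.
17.5055 m/s × 3.6 = 63.020 km/h.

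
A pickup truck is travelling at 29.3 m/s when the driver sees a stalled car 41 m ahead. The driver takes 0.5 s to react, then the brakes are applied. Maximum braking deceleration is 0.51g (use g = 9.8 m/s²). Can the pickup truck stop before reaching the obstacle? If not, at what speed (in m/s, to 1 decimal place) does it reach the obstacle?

a = 0.51 × 9.8 = 4.998 m/s².
Reaction distance = 29.3000 × 0.5 = 14.650 m.
Braking distance needed to stop: v²/(2a) = 858.490 / 9.996 = 85.883 m, so total needed = 14.650 + 85.883 = 100.533 m > 41 m — it cannot stop.
Distance remaining when braking begins: 41 − 14.650 = 26.350 m.
v² = v₀² − 2a·d = 858.490 − 2 × 4.998 × 26.350 = 595.095 m²/s².
v = √595.095 = 24.395 m/s.

No — it strikes the obstacle at 24.4 m/s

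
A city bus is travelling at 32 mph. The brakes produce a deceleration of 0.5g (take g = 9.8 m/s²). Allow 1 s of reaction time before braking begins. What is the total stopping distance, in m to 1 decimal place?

Total stopping distance ≈ 35.2 m

32 mph × 0.44704 = 14.3053 m/s.
a = 0.5 × 9.8 = 4.900 m/s².
Reaction distance = v·t_r = 14.3053 × 1 = 14.305 m.
Braking distance = v²/(2a) = 14.3053² / (2 × 4.900) = 204.642 / 9.800 = 20.882 m.
Total = 14.305 + 20.882 = 35.187 m.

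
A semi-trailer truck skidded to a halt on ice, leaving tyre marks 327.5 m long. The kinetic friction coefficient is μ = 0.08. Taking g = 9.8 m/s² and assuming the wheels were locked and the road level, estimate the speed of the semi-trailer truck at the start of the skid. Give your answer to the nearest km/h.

Deceleration a = μg = 0.08 × 9.8 = 0.784 m/s².
v = √(2a·d) = √(2 × 0.784 × 327.5) = √513.520 = 22.6610 m/s.
= 22.6610 × 3.6 = 81.580 km/h.

Initial speed ≈ 82 km/h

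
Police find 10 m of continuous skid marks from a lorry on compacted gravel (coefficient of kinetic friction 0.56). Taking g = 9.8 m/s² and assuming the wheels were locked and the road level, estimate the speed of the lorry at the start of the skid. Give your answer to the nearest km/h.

Deceleration a = μg = 0.56 × 9.8 = 5.488 m/s².
v = √(2a·d) = √(2 × 5.488 × 10) = √109.760 = 10.4766 m/s.
= 10.4766 × 3.6 = 37.716 km/h.

Initial speed ≈ 38 km/h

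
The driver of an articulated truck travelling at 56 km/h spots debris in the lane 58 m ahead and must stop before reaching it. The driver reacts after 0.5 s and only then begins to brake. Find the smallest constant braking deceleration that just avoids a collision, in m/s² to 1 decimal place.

56 km/h ÷ 3.6 = 15.5556 m/s.
Distance covered during reaction = 15.5556 × 0.5 = 7.778 m.
Distance available for braking: 58 − 7.778 = 50.222 m.
v² = 2a·d ⇒ a = v²/(2d) = 15.5556² / (2 × 50.222) = 241.977 / 100.444 = 2.4091 m/s².

Required deceleration ≈ 2.4 m/s²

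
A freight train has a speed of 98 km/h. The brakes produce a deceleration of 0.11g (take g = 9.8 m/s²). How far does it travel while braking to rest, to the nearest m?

98 km/h ÷ 3.6 = 27.2222 m/s.
a = 0.11 × 9.8 = 1.078 m/s².
Braking distance = v²/(2a) = 27.2222² / (2 × 1.078) = 741.048 / 2.156 = 343.714 m.

Braking distance ≈ 344 m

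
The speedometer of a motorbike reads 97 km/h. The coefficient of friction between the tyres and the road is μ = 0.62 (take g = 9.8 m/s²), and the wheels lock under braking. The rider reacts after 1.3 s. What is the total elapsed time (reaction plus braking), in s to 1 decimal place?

97 km/h ÷ 3.6 = 26.9444 m/s.
a = μg = 0.62 × 9.8 = 6.076 m/s².
Braking time = v/a = 26.9444 / 6.076 = 4.435 s.
Total = 1.3 + 4.435 = 5.735 s.

Total time ≈ 5.7 s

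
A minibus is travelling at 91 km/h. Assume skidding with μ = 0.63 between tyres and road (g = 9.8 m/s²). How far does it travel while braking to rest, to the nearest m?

91 km/h ÷ 3.6 = 25.2778 m/s.
a = μg = 0.63 × 9.8 = 6.174 m/s².
Braking distance = v²/(2a) = 25.2778² / (2 × 6.174) = 638.967 / 12.348 = 51.747 m.

Braking distance ≈ 52 m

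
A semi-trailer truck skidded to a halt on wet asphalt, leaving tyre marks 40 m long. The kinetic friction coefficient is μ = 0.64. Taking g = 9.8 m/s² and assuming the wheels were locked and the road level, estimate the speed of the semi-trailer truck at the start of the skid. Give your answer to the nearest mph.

Initial speed ≈ 50 mph

Deceleration a = μg = 0.64 × 9.8 = 6.272 m/s².
v = √(2a·d) = √(2 × 6.272 × 40) = √501.760 = 22.4000 m/s.
= 22.4000 ÷ 0.44704 = 50.107 mph.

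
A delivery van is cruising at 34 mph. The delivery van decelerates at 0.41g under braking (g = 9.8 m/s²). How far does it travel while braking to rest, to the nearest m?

Braking distance ≈ 29 m

34 mph × 0.44704 = 15.1994 m/s.
a = 0.41 × 9.8 = 4.018 m/s².
Braking distance = v²/(2a) = 15.1994² / (2 × 4.018) = 231.022 / 8.036 = 28.748 m.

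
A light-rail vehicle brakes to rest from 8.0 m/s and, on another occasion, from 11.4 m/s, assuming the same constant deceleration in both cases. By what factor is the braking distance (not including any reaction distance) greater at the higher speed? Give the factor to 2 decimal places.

Braking distance d = v²/(2a), so with a fixed, d ∝ v².
Factor = (11.4/8.0)² = 1.4250² = 2.0306.

Factor ≈ 2.03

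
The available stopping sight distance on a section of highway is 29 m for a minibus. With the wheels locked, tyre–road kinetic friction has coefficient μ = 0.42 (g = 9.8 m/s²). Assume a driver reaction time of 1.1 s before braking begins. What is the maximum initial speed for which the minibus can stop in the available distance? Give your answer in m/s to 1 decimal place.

Maximum speed ≈ 11.6 m/s

a = μg = 0.42 × 9.8 = 4.116 m/s².
Stopping distance: v·t_r + v²/(2a) = 29 with t_r = 1.1 s and a = 4.116 m/s².
So v² + 9.055 v − 238.73 = 0.
Positive root: v = −a·t_r + √((a·t_r)² + 2a·d) = −4.528 + √(20.503 + 238.73) = 11.5727 m/s.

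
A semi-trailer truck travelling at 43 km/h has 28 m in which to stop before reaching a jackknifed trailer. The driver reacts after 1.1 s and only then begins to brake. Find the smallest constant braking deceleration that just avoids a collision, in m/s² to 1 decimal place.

43 km/h ÷ 3.6 = 11.9444 m/s.
Distance covered during reaction = 11.9444 × 1.1 = 13.139 m.
Distance available for braking: 28 − 13.139 = 14.861 m.
v² = 2a·d ⇒ a = v²/(2d) = 11.9444² / (2 × 14.861) = 142.669 / 29.722 = 4.8001 m/s².

Required deceleration ≈ 4.8 m/s²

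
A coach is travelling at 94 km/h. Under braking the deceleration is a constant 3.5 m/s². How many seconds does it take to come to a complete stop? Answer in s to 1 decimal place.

Braking time ≈ 7.5 s

94 km/h ÷ 3.6 = 26.1111 m/s.
Braking time = v/a = 26.1111 / 3.500 = 7.460 s.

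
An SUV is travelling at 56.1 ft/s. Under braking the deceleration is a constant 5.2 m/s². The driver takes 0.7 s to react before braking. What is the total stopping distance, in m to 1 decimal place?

56.1 ft/s × 0.3048 = 17.0993 m/s.
Reaction distance = v·t_r = 17.0993 × 0.7 = 11.970 m.
Braking distance = v²/(2a) = 17.0993² / (2 × 5.200) = 292.386 / 10.400 = 28.114 m.
Total = 11.970 + 28.114 = 40.084 m.

Total stopping distance ≈ 40.1 m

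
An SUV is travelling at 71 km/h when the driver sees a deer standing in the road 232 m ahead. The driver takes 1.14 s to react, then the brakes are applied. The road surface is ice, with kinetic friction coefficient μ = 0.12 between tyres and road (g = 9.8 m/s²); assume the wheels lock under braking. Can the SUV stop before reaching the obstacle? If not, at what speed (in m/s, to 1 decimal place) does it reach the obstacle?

Yes — it stops about 44.1 m short of the obstacle, so it never reaches it

71 km/h ÷ 3.6 = 19.7222 m/s.
a = μg = 0.12 × 9.8 = 1.176 m/s².
Reaction distance = 19.7222 × 1.14 = 22.483 m.
Braking distance = v²/(2a) = 388.965 / 2.352 = 165.376 m.
Total stopping distance = 22.483 + 165.376 = 187.859 m, vs 232 m available — it stops with 232 − 187.859 = 44.141 m to spare.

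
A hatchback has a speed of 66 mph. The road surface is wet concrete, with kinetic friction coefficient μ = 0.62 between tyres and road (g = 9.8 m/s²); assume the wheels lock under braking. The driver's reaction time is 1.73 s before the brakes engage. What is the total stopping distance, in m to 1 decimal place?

66 mph × 0.44704 = 29.5046 m/s.
a = μg = 0.62 × 9.8 = 6.076 m/s².
Reaction distance = v·t_r = 29.5046 × 1.73 = 51.043 m.
Braking distance = v²/(2a) = 29.5046² / (2 × 6.076) = 870.521 / 12.152 = 71.636 m.
Total = 51.043 + 71.636 = 122.679 m.

Total stopping distance ≈ 122.7 m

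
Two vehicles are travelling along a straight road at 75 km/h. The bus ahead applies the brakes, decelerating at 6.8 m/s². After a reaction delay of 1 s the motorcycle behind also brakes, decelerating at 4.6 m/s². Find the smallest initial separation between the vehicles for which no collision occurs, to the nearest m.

75 km/h ÷ 3.6 = 20.8333 m/s.
Leader travels v²/(2a_L) = 434.026 / 13.600 = 31.914 m before stopping.
Follower covers v·t_r = 20.8333 × 1 = 20.833 m while reacting, then v²/(2a_F) = 434.026 / 9.200 = 47.177 m while braking, for a total of 20.833 + 47.177 = 68.010 m.
Since a_F ≤ a_L and the follower starts braking later, the follower is never slower than the leader, so the closest approach is when both have stopped.
Minimum gap = 68.010 − 31.914 = 36.096 m.

Minimum gap ≈ 36 m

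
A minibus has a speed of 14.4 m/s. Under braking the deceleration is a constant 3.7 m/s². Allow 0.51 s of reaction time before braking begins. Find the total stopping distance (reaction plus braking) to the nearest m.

Total stopping distance ≈ 35 m

Reaction distance = v·t_r = 14.4000 × 0.51 = 7.344 m.
Braking distance = v²/(2a) = 14.4000² / (2 × 3.700) = 207.360 / 7.400 = 28.022 m.
Total = 7.344 + 28.022 = 35.366 m.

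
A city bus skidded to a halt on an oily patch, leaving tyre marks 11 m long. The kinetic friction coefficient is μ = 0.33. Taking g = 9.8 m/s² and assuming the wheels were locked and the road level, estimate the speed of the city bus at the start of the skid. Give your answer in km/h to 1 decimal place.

Initial speed ≈ 30.4 km/h

Deceleration a = μg = 0.33 × 9.8 = 3.234 m/s².
v = √(2a·d) = √(2 × 3.234 × 11) = √71.148 = 8.4349 m/s.
= 8.4349 × 3.6 = 30.366 km/h.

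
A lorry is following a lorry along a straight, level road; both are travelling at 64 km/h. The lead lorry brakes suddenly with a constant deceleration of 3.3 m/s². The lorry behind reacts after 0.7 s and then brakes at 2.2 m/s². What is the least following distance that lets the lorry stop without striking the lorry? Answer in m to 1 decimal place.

64 km/h ÷ 3.6 = 17.7778 m/s.
Leader travels v²/(2a_L) = 316.050 / 6.600 = 47.886 m before stopping.
Follower covers v·t_r = 17.7778 × 0.7 = 12.444 m while reacting, then v²/(2a_F) = 316.050 / 4.400 = 71.830 m while braking, for a total of 12.444 + 71.830 = 84.274 m.
Since a_F ≤ a_L and the follower starts braking later, the follower is never slower than the leader, so the closest approach is when both have stopped.
Minimum gap = 84.274 − 47.886 = 36.388 m.

Minimum gap ≈ 36.4 m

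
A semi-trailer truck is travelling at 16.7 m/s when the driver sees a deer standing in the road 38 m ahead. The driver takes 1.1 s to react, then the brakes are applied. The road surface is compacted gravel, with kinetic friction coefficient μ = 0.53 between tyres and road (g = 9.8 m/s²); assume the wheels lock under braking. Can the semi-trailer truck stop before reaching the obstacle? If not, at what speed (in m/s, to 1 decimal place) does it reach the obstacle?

a = μg = 0.53 × 9.8 = 5.194 m/s².
Reaction distance = 16.7000 × 1.1 = 18.370 m.
Braking distance needed to stop: v²/(2a) = 278.890 / 10.388 = 26.847 m, so total needed = 18.370 + 26.847 = 45.217 m > 38 m — it cannot stop.
Distance remaining when braking begins: 38 − 18.370 = 19.630 m.
v² = v₀² − 2a·d = 278.890 − 2 × 5.194 × 19.630 = 74.974 m²/s².
v = √74.974 = 8.659 m/s.

No — it strikes the obstacle at 8.7 m/s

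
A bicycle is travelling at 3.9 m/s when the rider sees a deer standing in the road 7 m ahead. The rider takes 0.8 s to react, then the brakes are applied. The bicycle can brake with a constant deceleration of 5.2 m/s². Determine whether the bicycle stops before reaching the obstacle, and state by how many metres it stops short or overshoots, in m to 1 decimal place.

Yes — it stops 2.4 m short of the obstacle

Reaction distance = 3.9000 × 0.8 = 3.120 m.
Braking distance = v²/(2a) = 15.210 / 10.400 = 1.463 m.
Total stopping distance = 3.120 + 1.463 = 4.583 m, vs 7 m available — it stops with 7 − 4.583 = 2.417 m to spare.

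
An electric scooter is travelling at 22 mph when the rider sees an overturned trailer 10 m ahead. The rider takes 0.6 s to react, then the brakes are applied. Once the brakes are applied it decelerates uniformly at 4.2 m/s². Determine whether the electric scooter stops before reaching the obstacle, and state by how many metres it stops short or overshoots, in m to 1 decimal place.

No — it overshoots by 7.4 m

22 mph × 0.44704 = 9.8349 m/s.
Reaction distance = 9.8349 × 0.6 = 5.901 m.
Braking distance = v²/(2a) = 96.725 / 8.400 = 11.515 m.
Total stopping distance = 5.901 + 11.515 = 17.416 m, vs 10 m available — it cannot stop in time and overshoots by 17.416 − 10 = 7.416 m.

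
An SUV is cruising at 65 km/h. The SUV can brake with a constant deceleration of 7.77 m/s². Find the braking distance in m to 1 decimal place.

65 km/h ÷ 3.6 = 18.0556 m/s.
Braking distance = v²/(2a) = 18.0556² / (2 × 7.770) = 326.005 / 15.540 = 20.978 m.

Braking distance ≈ 21.0 m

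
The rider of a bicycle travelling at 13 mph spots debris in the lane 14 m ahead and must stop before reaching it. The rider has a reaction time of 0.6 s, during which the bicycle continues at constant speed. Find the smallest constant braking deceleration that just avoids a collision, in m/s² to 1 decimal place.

13 mph × 0.44704 = 5.8115 m/s.
Distance covered during reaction = 5.8115 × 0.6 = 3.487 m.
Distance available for braking: 14 − 3.487 = 10.513 m.
v² = 2a·d ⇒ a = v²/(2d) = 5.8115² / (2 × 10.513) = 33.774 / 21.026 = 1.6063 m/s².

Required deceleration ≈ 1.6 m/s²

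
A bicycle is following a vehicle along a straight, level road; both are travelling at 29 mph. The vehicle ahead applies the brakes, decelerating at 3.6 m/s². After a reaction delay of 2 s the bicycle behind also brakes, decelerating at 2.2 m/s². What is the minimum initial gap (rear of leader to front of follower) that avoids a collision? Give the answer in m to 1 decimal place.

Minimum gap ≈ 40.8 m

29 mph × 0.44704 = 12.9642 m/s.
Leader travels v²/(2a_L) = 168.070 / 7.200 = 23.343 m before stopping.
Follower covers v·t_r = 12.9642 × 2 = 25.928 m while reacting, then v²/(2a_F) = 168.070 / 4.400 = 38.198 m while braking, for a total of 25.928 + 38.198 = 64.126 m.
Since a_F ≤ a_L and the follower starts braking later, the follower is never slower than the leader, so the closest approach is when both have stopped.
Minimum gap = 64.126 − 23.343 = 40.783 m.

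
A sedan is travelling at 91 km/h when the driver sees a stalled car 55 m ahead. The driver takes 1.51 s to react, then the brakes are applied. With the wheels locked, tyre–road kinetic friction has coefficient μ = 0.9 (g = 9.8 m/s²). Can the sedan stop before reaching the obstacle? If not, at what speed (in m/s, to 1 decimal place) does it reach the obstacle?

91 km/h ÷ 3.6 = 25.2778 m/s.
a = μg = 0.9 × 9.8 = 8.820 m/s².
Reaction distance = 25.2778 × 1.51 = 38.169 m.
Braking distance needed to stop: v²/(2a) = 638.967 / 17.640 = 36.223 m, so total needed = 38.169 + 36.223 = 74.392 m > 55 m — it cannot stop.
Distance remaining when braking begins: 55 − 38.169 = 16.831 m.
v² = v₀² − 2a·d = 638.967 − 2 × 8.820 × 16.831 = 342.068 m²/s².
v = √342.068 = 18.495 m/s.

No — it strikes the obstacle at 18.5 m/s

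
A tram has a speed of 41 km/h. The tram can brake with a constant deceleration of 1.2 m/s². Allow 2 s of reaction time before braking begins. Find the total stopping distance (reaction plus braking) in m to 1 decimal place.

41 km/h ÷ 3.6 = 11.3889 m/s.
Reaction distance = v·t_r = 11.3889 × 2 = 22.778 m.
Braking distance = v²/(2a) = 11.3889² / (2 × 1.200) = 129.707 / 2.400 = 54.045 m.
Total = 22.778 + 54.045 = 76.823 m.

Total stopping distance ≈ 76.8 m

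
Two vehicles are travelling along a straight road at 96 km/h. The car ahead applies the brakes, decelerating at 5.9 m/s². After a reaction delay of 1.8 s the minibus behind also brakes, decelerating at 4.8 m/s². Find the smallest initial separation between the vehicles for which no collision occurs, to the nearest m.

96 km/h ÷ 3.6 = 26.6667 m/s.
Leader travels v²/(2a_L) = 711.113 / 11.800 = 60.264 m before stopping.
Follower covers v·t_r = 26.6667 × 1.8 = 48.000 m while reacting, then v²/(2a_F) = 711.113 / 9.600 = 74.074 m while braking, for a total of 48.000 + 74.074 = 122.074 m.
Since a_F ≤ a_L and the follower starts braking later, the follower is never slower than the leader, so the closest approach is when both have stopped.
Minimum gap = 122.074 − 60.264 = 61.810 m.

Minimum gap ≈ 62 m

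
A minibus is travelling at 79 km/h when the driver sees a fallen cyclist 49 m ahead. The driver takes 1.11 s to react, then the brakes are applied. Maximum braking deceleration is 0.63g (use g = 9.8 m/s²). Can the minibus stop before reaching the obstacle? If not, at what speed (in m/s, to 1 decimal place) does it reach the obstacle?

No — it strikes the obstacle at 13.3 m/s

79 km/h ÷ 3.6 = 21.9444 m/s.
a = 0.63 × 9.8 = 6.174 m/s².
Reaction distance = 21.9444 × 1.11 = 24.358 m.
Braking distance needed to stop: v²/(2a) = 481.557 / 12.348 = 38.999 m, so total needed = 24.358 + 38.999 = 63.357 m > 49 m — it cannot stop.
Distance remaining when braking begins: 49 − 24.358 = 24.642 m.
v² = v₀² − 2a·d = 481.557 − 2 × 6.174 × 24.642 = 177.278 m²/s².
v = √177.278 = 13.315 m/s.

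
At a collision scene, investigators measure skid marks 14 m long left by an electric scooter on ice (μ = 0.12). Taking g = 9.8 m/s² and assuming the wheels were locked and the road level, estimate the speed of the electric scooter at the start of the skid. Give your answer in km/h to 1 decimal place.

Initial speed ≈ 20.7 km/h

Deceleration a = μg = 0.12 × 9.8 = 1.176 m/s².
v = √(2a·d) = √(2 × 1.176 × 14) = √32.928 = 5.7383 m/s.
= 5.7383 × 3.6 = 20.658 km/h.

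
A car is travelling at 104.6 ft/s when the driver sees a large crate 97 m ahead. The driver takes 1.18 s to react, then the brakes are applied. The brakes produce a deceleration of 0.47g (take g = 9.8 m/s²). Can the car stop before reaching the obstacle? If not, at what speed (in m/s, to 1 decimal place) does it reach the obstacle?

104.6 ft/s × 0.3048 = 31.8821 m/s.
a = 0.47 × 9.8 = 4.606 m/s².
Reaction distance = 31.8821 × 1.18 = 37.621 m.
Braking distance needed to stop: v²/(2a) = 1016.468 / 9.212 = 110.342 m, so total needed = 37.621 + 110.342 = 147.963 m > 97 m — it cannot stop.
Distance remaining when braking begins: 97 − 37.621 = 59.379 m.
v² = v₀² − 2a·d = 1016.468 − 2 × 4.606 × 59.379 = 469.469 m²/s².
v = √469.469 = 21.667 m/s.

No — it strikes the obstacle at 21.7 m/s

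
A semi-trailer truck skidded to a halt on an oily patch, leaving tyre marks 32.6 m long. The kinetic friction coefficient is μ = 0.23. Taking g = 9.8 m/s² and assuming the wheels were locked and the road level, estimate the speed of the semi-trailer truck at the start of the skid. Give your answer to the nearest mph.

Deceleration a = μg = 0.23 × 9.8 = 2.254 m/s².
v = √(2a·d) = √(2 × 2.254 × 32.6) = √146.961 = 12.1227 m/s.
= 12.1227 ÷ 0.44704 = 27.118 mph.

Initial speed ≈ 27 mph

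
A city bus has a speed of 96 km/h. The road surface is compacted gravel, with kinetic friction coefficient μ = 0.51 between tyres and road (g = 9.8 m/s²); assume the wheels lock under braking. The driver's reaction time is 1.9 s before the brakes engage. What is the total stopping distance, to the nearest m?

96 km/h ÷ 3.6 = 26.6667 m/s.
a = μg = 0.51 × 9.8 = 4.998 m/s².
Reaction distance = v·t_r = 26.6667 × 1.9 = 50.667 m.
Braking distance = v²/(2a) = 26.6667² / (2 × 4.998) = 711.113 / 9.996 = 71.140 m.
Total = 50.667 + 71.140 = 121.807 m.

Total stopping distance ≈ 122 m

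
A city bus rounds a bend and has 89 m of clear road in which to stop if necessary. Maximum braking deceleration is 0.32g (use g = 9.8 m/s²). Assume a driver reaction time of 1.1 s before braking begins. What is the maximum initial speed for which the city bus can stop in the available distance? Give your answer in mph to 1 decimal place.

Maximum speed ≈ 45.7 mph

a = 0.32 × 9.8 = 3.136 m/s².
Stopping distance: v·t_r + v²/(2a) = 89 with t_r = 1.1 s and a = 3.136 m/s².
So v² + 6.899 v − 558.21 = 0.
Positive root: v = −a·t_r + √((a·t_r)² + 2a·d) = −3.450 + √(11.903 + 558.21) = 20.4270 m/s.
20.4270 m/s ÷ 0.44704 = 45.694 mph.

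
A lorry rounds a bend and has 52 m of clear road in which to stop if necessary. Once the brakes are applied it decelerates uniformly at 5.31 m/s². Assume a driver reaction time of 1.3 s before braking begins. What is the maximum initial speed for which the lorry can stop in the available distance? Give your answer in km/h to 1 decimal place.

Stopping distance: v·t_r + v²/(2a) = 52 with t_r = 1.3 s and a = 5.310 m/s².
So v² + 13.806 v − 552.24 = 0.
Positive root: v = −a·t_r + √((a·t_r)² + 2a·d) = −6.903 + √(47.651 + 552.24) = 17.5897 m/s.
17.5897 m/s × 3.6 = 63.323 km/h.

Maximum speed ≈ 63.3 km/h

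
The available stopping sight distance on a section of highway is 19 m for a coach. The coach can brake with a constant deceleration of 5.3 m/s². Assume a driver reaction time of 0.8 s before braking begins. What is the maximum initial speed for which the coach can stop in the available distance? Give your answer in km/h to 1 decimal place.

Maximum speed ≈ 38.1 km/h

Stopping distance: v·t_r + v²/(2a) = 19 with t_r = 0.8 s and a = 5.300 m/s².
So v² + 8.480 v − 201.40 = 0.
Positive root: v = −a·t_r + √((a·t_r)² + 2a·d) = −4.240 + √(17.978 + 201.40) = 10.5714 m/s.
10.5714 m/s × 3.6 = 38.057 km/h.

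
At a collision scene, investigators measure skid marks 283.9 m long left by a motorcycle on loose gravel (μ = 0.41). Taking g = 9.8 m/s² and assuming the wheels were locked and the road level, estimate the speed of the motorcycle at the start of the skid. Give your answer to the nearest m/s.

Deceleration a = μg = 0.41 × 9.8 = 4.018 m/s².
v = √(2a·d) = √(2 × 4.018 × 283.9) = √2281.420 = 47.7642 m/s.

Initial speed ≈ 48 m/s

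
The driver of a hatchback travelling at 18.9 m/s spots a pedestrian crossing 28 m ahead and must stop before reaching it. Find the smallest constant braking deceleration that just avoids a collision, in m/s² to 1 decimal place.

Required deceleration ≈ 6.4 m/s²

v² = 2a·d ⇒ a = v²/(2d) = 18.9000² / (2 × 28.000) = 357.210 / 56.000 = 6.3787 m/s².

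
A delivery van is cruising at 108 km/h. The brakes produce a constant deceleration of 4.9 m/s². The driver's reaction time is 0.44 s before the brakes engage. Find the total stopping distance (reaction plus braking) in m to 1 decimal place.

Total stopping distance ≈ 105.0 m

108 km/h ÷ 3.6 = 30.0000 m/s.
Reaction distance = v·t_r = 30.0000 × 0.44 = 13.200 m.
Braking distance = v²/(2a) = 30.0000² / (2 × 4.900) = 900.000 / 9.800 = 91.837 m.
Total = 13.200 + 91.837 = 105.037 m.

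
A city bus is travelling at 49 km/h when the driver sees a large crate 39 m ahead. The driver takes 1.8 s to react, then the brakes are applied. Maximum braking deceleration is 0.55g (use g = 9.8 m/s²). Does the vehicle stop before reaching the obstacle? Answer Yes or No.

No

49 km/h ÷ 3.6 = 13.6111 m/s.
a = 0.55 × 9.8 = 5.390 m/s².
Reaction distance = 13.6111 × 1.8 = 24.500 m.
Braking distance = v²/(2a) = 185.262 / 10.780 = 17.186 m.
Total stopping distance = 24.500 + 17.186 = 41.686 m, vs 39 m available — it cannot stop in time and overshoots by 41.686 − 39 = 2.686 m.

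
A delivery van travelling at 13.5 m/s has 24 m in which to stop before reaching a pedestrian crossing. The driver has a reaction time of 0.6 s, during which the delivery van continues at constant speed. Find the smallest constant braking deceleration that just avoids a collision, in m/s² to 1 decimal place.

Required deceleration ≈ 5.7 m/s²

Distance covered during reaction = 13.5000 × 0.6 = 8.100 m.
Distance available for braking: 24 − 8.100 = 15.900 m.
v² = 2a·d ⇒ a = v²/(2d) = 13.5000² / (2 × 15.900) = 182.250 / 31.800 = 5.7311 m/s².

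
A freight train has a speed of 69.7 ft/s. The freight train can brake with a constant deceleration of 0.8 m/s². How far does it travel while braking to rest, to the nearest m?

69.7 ft/s × 0.3048 = 21.2446 m/s.
Braking distance = v²/(2a) = 21.2446² / (2 × 0.800) = 451.333 / 1.600 = 282.083 m.

Braking distance ≈ 282 m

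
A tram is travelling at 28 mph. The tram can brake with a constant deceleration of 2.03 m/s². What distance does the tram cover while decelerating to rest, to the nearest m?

Braking distance ≈ 39 m

28 mph × 0.44704 = 12.5171 m/s.
Braking distance = v²/(2a) = 12.5171² / (2 × 2.030) = 156.678 / 4.060 = 38.591 m.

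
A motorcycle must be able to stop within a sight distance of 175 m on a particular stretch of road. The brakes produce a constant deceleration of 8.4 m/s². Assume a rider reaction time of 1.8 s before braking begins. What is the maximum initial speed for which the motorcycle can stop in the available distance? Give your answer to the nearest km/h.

Maximum speed ≈ 148 km/h

Stopping distance: v·t_r + v²/(2a) = 175 with t_r = 1.8 s and a = 8.400 m/s².
So v² + 30.240 v − 2940.00 = 0.
Positive root: v = −a·t_r + √((a·t_r)² + 2a·d) = −15.120 + √(228.614 + 2940.00) = 41.1704 m/s.
41.1704 m/s × 3.6 = 148.213 km/h.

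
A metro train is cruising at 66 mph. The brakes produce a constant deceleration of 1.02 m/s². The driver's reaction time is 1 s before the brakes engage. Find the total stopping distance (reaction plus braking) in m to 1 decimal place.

66 mph × 0.44704 = 29.5046 m/s.
Reaction distance = v·t_r = 29.5046 × 1 = 29.505 m.
Braking distance = v²/(2a) = 29.5046² / (2 × 1.020) = 870.521 / 2.040 = 426.726 m.
Total = 29.505 + 426.726 = 456.231 m.

Total stopping distance ≈ 456.2 m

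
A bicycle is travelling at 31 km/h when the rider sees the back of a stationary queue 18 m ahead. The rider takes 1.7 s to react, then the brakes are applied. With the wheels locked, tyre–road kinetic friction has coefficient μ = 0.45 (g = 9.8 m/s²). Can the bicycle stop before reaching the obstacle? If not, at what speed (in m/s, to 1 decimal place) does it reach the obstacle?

No — it strikes the obstacle at 6.7 m/s

31 km/h ÷ 3.6 = 8.6111 m/s.
a = μg = 0.45 × 9.8 = 4.410 m/s².
Reaction distance = 8.6111 × 1.7 = 14.639 m.
Braking distance needed to stop: v²/(2a) = 74.151 / 8.820 = 8.407 m, so total needed = 14.639 + 8.407 = 23.046 m > 18 m — it cannot stop.
Distance remaining when braking begins: 18 − 14.639 = 3.361 m.
v² = v₀² − 2a·d = 74.151 − 2 × 4.410 × 3.361 = 44.507 m²/s².
v = √44.507 = 6.671 m/s.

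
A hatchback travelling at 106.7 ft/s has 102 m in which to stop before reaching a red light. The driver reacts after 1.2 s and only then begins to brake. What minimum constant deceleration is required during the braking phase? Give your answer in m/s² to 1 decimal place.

106.7 ft/s × 0.3048 = 32.5222 m/s.
Distance covered during reaction = 32.5222 × 1.2 = 39.027 m.
Distance available for braking: 102 − 39.027 = 62.973 m.
v² = 2a·d ⇒ a = v²/(2d) = 32.5222² / (2 × 62.973) = 1057.693 / 125.946 = 8.3980 m/s².

Required deceleration ≈ 8.4 m/s²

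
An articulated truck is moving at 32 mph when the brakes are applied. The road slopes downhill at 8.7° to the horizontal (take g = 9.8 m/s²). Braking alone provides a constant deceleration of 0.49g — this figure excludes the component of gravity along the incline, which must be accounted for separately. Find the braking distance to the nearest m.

32 mph × 0.44704 = 14.3053 m/s.
a = 0.49 × 9.8 = 4.802 m/s².
Gravity along the downhill slope reduces the braking deceleration: a_eff = 4.802 − 9.8·sin 8.7° = 4.802 − 1.482 = 3.320 m/s².
Braking distance = v²/(2a) = 14.3053² / (2 × 3.320) = 204.642 / 6.640 = 30.820 m.

Braking distance ≈ 31 m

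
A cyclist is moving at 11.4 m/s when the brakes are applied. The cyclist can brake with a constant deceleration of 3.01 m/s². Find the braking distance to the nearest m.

Braking distance ≈ 22 m

Braking distance = v²/(2a) = 11.4000² / (2 × 3.010) = 129.960 / 6.020 = 21.588 m.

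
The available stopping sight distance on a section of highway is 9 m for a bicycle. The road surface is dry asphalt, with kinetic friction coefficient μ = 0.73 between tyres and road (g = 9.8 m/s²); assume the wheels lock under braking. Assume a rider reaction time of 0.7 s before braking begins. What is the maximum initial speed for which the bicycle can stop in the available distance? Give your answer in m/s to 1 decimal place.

Maximum speed ≈ 7.4 m/s

a = μg = 0.73 × 9.8 = 7.154 m/s².
Stopping distance: v·t_r + v²/(2a) = 9 with t_r = 0.7 s and a = 7.154 m/s².
So v² + 10.016 v − 128.77 = 0.
Positive root: v = −a·t_r + √((a·t_r)² + 2a·d) = −5.008 + √(25.080 + 128.77) = 7.3956 m/s.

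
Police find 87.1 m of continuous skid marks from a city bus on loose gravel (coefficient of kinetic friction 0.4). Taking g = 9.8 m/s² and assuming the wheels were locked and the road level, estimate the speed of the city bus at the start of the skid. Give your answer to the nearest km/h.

Initial speed ≈ 94 km/h

Deceleration a = μg = 0.4 × 9.8 = 3.920 m/s².
v = √(2a·d) = √(2 × 3.920 × 87.1) = √682.864 = 26.1317 m/s.
= 26.1317 × 3.6 = 94.074 km/h.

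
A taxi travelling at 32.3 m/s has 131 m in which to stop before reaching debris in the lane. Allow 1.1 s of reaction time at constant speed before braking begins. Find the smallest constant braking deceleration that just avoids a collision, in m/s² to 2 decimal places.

Distance covered during reaction = 32.3000 × 1.1 = 35.530 m.
Distance available for braking: 131 − 35.530 = 95.470 m.
v² = 2a·d ⇒ a = v²/(2d) = 32.3000² / (2 × 95.470) = 1043.290 / 190.940 = 5.4640 m/s².

Required deceleration ≈ 5.46 m/s²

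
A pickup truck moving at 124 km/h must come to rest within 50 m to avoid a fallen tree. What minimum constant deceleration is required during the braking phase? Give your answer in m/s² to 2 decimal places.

Required deceleration ≈ 11.86 m/s²

124 km/h ÷ 3.6 = 34.4444 m/s.
v² = 2a·d ⇒ a = v²/(2d) = 34.4444² / (2 × 50.000) = 1186.417 / 100.000 = 11.8642 m/s².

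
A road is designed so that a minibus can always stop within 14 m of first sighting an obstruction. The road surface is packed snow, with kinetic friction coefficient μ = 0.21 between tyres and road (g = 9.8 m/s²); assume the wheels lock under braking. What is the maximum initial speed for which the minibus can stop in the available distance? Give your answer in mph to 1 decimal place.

Maximum speed ≈ 17.0 mph

a = μg = 0.21 × 9.8 = 2.058 m/s².
v²/(2a) = d ⇒ v = √(2 × 2.058 × 14) = √57.62 = 7.5908 m/s.
7.5908 m/s ÷ 0.44704 = 16.980 mph.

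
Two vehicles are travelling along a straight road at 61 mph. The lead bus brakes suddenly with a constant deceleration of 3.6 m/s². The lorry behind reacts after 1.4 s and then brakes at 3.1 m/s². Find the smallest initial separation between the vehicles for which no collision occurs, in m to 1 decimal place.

Minimum gap ≈ 54.8 m

61 mph × 0.44704 = 27.2694 m/s.
Leader travels v²/(2a_L) = 743.620 / 7.200 = 103.281 m before stopping.
Follower covers v·t_r = 27.2694 × 1.4 = 38.177 m while reacting, then v²/(2a_F) = 743.620 / 6.200 = 119.939 m while braking, for a total of 38.177 + 119.939 = 158.116 m.
Since a_F ≤ a_L and the follower starts braking later, the follower is never slower than the leader, so the closest approach is when both have stopped.
Minimum gap = 158.116 − 103.281 = 54.835 m.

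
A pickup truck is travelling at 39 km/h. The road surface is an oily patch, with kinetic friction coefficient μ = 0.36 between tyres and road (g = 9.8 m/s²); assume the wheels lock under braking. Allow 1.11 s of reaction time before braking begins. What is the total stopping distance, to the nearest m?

39 km/h ÷ 3.6 = 10.8333 m/s.
a = μg = 0.36 × 9.8 = 3.528 m/s².
Reaction distance = v·t_r = 10.8333 × 1.11 = 12.025 m.
Braking distance = v²/(2a) = 10.8333² / (2 × 3.528) = 117.360 / 7.056 = 16.633 m.
Total = 12.025 + 16.633 = 28.658 m.

Total stopping distance ≈ 29 m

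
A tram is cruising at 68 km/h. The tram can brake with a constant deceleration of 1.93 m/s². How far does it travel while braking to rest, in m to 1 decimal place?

68 km/h ÷ 3.6 = 18.8889 m/s.
Braking distance = v²/(2a) = 18.8889² / (2 × 1.930) = 356.791 / 3.860 = 92.433 m.

Braking distance ≈ 92.4 m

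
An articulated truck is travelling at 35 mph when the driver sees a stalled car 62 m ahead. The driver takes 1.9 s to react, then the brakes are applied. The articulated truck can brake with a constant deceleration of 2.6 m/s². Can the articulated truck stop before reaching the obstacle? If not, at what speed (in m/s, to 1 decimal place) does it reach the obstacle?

35 mph × 0.44704 = 15.6464 m/s.
Reaction distance = 15.6464 × 1.9 = 29.728 m.
Braking distance needed to stop: v²/(2a) = 244.810 / 5.200 = 47.079 m, so total needed = 29.728 + 47.079 = 76.807 m > 62 m — it cannot stop.
Distance remaining when braking begins: 62 − 29.728 = 32.272 m.
v² = v₀² − 2a·d = 244.810 − 2 × 2.600 × 32.272 = 76.996 m²/s².
v = √76.996 = 8.775 m/s.

No — it strikes the obstacle at 8.8 m/s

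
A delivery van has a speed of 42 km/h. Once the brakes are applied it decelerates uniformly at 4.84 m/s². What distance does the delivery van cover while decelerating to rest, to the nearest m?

Braking distance ≈ 14 m

42 km/h ÷ 3.6 = 11.6667 m/s.
Braking distance = v²/(2a) = 11.6667² / (2 × 4.840) = 136.112 / 9.680 = 14.061 m.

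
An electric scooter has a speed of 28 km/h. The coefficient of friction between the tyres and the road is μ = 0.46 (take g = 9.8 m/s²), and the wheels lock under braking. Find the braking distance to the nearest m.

Braking distance ≈ 7 m

28 km/h ÷ 3.6 = 7.7778 m/s.
a = μg = 0.46 × 9.8 = 4.508 m/s².
Braking distance = v²/(2a) = 7.7778² / (2 × 4.508) = 60.494 / 9.016 = 6.710 m.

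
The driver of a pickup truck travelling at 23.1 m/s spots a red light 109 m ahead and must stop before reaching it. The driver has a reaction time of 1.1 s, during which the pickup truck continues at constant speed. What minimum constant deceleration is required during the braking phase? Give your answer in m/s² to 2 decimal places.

Required deceleration ≈ 3.19 m/s²

Distance covered during reaction = 23.1000 × 1.1 = 25.410 m.
Distance available for braking: 109 − 25.410 = 83.590 m.
v² = 2a·d ⇒ a = v²/(2d) = 23.1000² / (2 × 83.590) = 533.610 / 167.180 = 3.1918 m/s².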